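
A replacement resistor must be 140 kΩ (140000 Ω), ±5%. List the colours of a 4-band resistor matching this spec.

brown, yellow, yellow, gold

140000 Ω = 14 × 10^4.
1 → brown
4 → yellow
Multiplier 10^4 → yellow.
±5% tolerance → gold.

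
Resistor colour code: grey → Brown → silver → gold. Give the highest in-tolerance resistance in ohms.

0.8505 Ω

Grey → 8 (first significant figure)
Brown → 1 (second significant figure)
Silver → ×0.01 multiplier
Gold → ±5% tolerance
81 × 0.01 = 0.81 Ω
Highest = 0.81 × (1 + 5/100) = 0.8505 Ω.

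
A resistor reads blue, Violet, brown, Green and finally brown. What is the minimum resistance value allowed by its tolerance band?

Blue → 6 (first significant figure)
Violet → 7 (second significant figure)
Brown → 1 (third significant figure)
Green → ×10^5 multiplier
Brown → ±1% tolerance
671 × 100000 = 67100000 Ω
Minimum = 67100000 × (1 − 1/100) = 66429000 Ω.

66429000 Ω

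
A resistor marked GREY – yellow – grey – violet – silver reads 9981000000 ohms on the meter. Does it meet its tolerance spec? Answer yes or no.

no

Grey → 8 (first significant figure)
Yellow → 4 (second significant figure)
Grey → 8 (third significant figure)
Violet → ×10^7 multiplier
Silver → ±10% tolerance
848 × 10000000 = 8480000000 Ω
Allowed range: 7632000000 Ω to 9328000000 Ω.
9981000000 ohms lies outside that range.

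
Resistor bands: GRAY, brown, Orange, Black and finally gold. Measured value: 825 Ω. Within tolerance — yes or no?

yes

Grey → 8 (first significant figure)
Brown → 1 (second significant figure)
Orange → 3 (third significant figure)
Black → ×1 multiplier
Gold → ±5% tolerance
813 × 1 = 813 Ω
Allowed range: 772.35 Ω to 853.65 Ω.
825 Ω lies inside that range.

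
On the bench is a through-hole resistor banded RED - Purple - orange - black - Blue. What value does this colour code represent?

Red → 2 (first significant figure)
Violet → 7 (second significant figure)
Orange → 3 (third significant figure)
Black → ×1 multiplier
273 × 1 = 273 Ω

273 Ω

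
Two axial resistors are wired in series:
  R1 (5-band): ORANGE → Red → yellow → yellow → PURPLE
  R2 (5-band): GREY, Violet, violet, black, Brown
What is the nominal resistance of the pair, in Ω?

R1: orange, red, yellow → 324; yellow ×10^4 → 3240000 Ω.
R2: grey, violet, violet → 877; black ×1 → 877 Ω.
Series: 3240000 + 877 = 3240877 Ω.

3240877 Ω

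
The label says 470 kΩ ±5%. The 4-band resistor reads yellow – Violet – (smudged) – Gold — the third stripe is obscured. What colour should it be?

470000 Ω = 47 × 10^4.
The third band is the multiplier, 10^4, which is yellow.

yellow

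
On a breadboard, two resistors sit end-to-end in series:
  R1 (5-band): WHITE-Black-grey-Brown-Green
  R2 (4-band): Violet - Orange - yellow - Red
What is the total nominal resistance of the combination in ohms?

739080 Ω

R1: white, black, grey → 908; brown ×10 → 9080 Ω.
R2: violet, orange → 73; yellow ×10^4 → 730000 Ω.
Series: 9080 + 730000 = 739080 Ω.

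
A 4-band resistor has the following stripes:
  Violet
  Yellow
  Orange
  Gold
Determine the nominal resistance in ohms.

74000 Ω

Violet → 7 (first significant figure)
Yellow → 4 (second significant figure)
Orange → ×10^3 multiplier
74 × 1000 = 74000 Ω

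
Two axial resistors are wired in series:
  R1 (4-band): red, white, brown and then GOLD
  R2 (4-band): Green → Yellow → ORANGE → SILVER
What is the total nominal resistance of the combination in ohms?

54290 Ω

R1: red, white → 29; brown ×10 → 290 Ω.
R2: green, yellow → 54; orange ×10^3 → 54000 Ω.
Series: 290 + 54000 = 54290 Ω.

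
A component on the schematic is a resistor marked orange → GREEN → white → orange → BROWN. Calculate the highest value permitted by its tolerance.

362590 Ω

Orange → 3 (first significant figure)
Green → 5 (second significant figure)
White → 9 (third significant figure)
Orange → ×10^3 multiplier
Brown → ±1% tolerance
359 × 1000 = 359000 Ω
Highest = 359000 × (1 + 1/100) = 362590 Ω.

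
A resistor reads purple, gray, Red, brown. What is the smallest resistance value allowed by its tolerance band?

Violet → 7 (first significant figure)
Grey → 8 (second significant figure)
Red → ×10^2 multiplier
Brown → ±1% tolerance
78 × 100 = 7800 Ω
Smallest = 7800 × (1 − 1/100) = 7722 Ω.

7722 Ω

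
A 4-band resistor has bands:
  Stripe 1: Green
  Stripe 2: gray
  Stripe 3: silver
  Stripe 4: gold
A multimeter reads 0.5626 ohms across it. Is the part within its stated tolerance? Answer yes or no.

yes

Green → 5 (first significant figure)
Grey → 8 (second significant figure)
Silver → ×0.01 multiplier
Gold → ±5% tolerance
58 × 0.01 = 0.58 Ω
Allowed range: 0.551 Ω to 0.609 Ω.
0.5626 ohms lies inside that range.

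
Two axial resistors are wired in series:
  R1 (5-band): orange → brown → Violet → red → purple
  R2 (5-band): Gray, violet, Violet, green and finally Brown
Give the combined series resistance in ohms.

R1: orange, brown, violet → 317; red ×10^2 → 31700 Ω.
R2: grey, violet, violet → 877; green ×10^5 → 87700000 Ω.
Series: 31700 + 87700000 = 87731700 Ω.

87731700 Ω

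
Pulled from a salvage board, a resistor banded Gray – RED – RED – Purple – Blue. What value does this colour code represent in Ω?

Grey → 8 (first significant figure)
Red → 2 (second significant figure)
Red → 2 (third significant figure)
Violet → ×10^7 multiplier
822 × 10000000 = 8220000000 Ω

8220000000 Ω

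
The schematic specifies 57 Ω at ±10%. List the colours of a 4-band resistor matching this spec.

green, violet, black, silver

57 Ω = 57 × 10^0.
5 → green
7 → violet
Multiplier 10^0 → black.
±10% tolerance → silver.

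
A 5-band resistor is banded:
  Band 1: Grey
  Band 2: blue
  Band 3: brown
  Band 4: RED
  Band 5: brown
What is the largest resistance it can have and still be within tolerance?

86961 Ω

Grey → 8 (first significant figure)
Blue → 6 (second significant figure)
Brown → 1 (third significant figure)
Red → ×10^2 multiplier
Brown → ±1% tolerance
861 × 100 = 86100 Ω
Largest = 86100 × (1 + 1/100) = 86961 Ω.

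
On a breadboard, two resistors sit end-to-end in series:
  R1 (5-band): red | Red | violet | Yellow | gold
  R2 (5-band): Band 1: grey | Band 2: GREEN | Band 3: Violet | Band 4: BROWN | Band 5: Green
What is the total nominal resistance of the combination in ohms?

R1: red, red, violet → 227; yellow ×10^4 → 2270000 Ω.
R2: grey, green, violet → 857; brown ×10 → 8570 Ω.
Series: 2270000 + 8570 = 2278570 Ω.

2278570 Ω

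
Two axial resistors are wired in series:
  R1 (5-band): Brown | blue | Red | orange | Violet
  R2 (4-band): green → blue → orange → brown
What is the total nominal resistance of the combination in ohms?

218000 Ω

R1: brown, blue, red → 162; orange ×10^3 → 162000 Ω.
R2: green, blue → 56; orange ×10^3 → 56000 Ω.
Series: 162000 + 56000 = 218000 Ω.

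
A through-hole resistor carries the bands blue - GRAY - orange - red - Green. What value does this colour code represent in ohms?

Blue → 6 (first significant figure)
Grey → 8 (second significant figure)
Orange → 3 (third significant figure)
Red → ×10^2 multiplier
683 × 100 = 68300 Ω

68300 Ω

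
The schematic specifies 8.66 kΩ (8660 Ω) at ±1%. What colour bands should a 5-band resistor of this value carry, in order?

grey, blue, blue, brown, brown

8660 Ω = 866 × 10^1.
8 → grey
6 → blue
6 → blue
Multiplier 10^1 → brown.
±1% tolerance → brown.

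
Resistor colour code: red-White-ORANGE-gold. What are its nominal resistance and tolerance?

29000 Ω ±5%

Red → 2 (first significant figure)
White → 9 (second significant figure)
Orange → ×10^3 multiplier
Gold → ±5% tolerance
29 × 1000 = 29000 Ω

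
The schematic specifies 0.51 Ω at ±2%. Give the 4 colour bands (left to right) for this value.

green, brown, silver, red

0.51 Ω = 51 × 10^-2.
5 → green
1 → brown
Multiplier 10^-2 → silver.
±2% tolerance → red.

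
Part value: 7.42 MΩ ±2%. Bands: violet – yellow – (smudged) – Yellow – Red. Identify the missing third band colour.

red

7420000 Ω = 742 × 10^4.
The third band gives digit 2 of the significand, and 2 is red.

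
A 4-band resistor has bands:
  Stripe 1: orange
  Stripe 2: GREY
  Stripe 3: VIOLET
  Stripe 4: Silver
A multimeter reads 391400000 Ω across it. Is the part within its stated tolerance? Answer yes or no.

Orange → 3 (first significant figure)
Grey → 8 (second significant figure)
Violet → ×10^7 multiplier
Silver → ±10% tolerance
38 × 10000000 = 380000000 Ω
Allowed range: 342000000 Ω to 418000000 Ω.
391400000 Ω lies inside that range.

yes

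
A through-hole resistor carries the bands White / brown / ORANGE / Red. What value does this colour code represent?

91000 Ω

White → 9 (first significant figure)
Brown → 1 (second significant figure)
Orange → ×10^3 multiplier
91 × 1000 = 91000 Ω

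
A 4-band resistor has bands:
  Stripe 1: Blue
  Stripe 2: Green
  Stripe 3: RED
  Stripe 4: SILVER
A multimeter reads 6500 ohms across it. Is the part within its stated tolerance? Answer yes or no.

yes

Blue → 6 (first significant figure)
Green → 5 (second significant figure)
Red → ×10^2 multiplier
Silver → ±10% tolerance
65 × 100 = 6500 Ω
Allowed range: 5850 Ω to 7150 Ω.
6500 ohms lies inside that range.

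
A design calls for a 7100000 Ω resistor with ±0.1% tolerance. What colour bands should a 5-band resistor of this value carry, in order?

7100000 Ω = 710 × 10^4.
7 → violet
1 → brown
0 → black
Multiplier 10^4 → yellow.
±0.1% tolerance → violet.

violet, brown, black, yellow, violet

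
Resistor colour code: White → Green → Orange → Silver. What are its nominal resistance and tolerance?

White → 9 (first significant figure)
Green → 5 (second significant figure)
Orange → ×10^3 multiplier
Silver → ±10% tolerance
95 × 1000 = 95000 Ω

95000 Ω ±10%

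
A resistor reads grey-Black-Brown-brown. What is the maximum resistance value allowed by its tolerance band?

808 Ω

Grey → 8 (first significant figure)
Black → 0 (second significant figure)
Brown → ×10 multiplier
Brown → ±1% tolerance
80 × 10 = 800 Ω
Maximum = 800 × (1 + 1/100) = 808 Ω.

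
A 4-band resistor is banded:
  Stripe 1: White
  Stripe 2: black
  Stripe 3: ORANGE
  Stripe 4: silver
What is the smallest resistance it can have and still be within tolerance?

White → 9 (first significant figure)
Black → 0 (second significant figure)
Orange → ×10^3 multiplier
Silver → ±10% tolerance
90 × 1000 = 90000 Ω
Smallest = 90000 × (1 − 10/100) = 81000 Ω.

81000 Ω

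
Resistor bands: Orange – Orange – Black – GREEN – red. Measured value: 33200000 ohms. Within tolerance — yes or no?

yes

Orange → 3 (first significant figure)
Orange → 3 (second significant figure)
Black → 0 (third significant figure)
Green → ×10^5 multiplier
Red → ±2% tolerance
330 × 100000 = 33000000 Ω
Allowed range: 32340000 Ω to 33660000 Ω.
33200000 ohms lies inside that range.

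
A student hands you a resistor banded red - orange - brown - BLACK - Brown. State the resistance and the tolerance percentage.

231 Ω ±1%

Red → 2 (first significant figure)
Orange → 3 (second significant figure)
Brown → 1 (third significant figure)
Black → ×1 multiplier
Brown → ±1% tolerance
231 × 1 = 231 Ω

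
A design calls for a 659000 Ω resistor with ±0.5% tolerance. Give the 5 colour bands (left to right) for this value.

blue, green, white, orange, green

659000 Ω = 659 × 10^3.
6 → blue
5 → green
9 → white
Multiplier 10^3 → orange.
±0.5% tolerance → green.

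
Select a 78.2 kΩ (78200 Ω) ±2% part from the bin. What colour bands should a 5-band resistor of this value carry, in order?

violet, grey, red, red, red

78200 Ω = 782 × 10^2.
7 → violet
8 → grey
2 → red
Multiplier 10^2 → red.
±2% tolerance → red.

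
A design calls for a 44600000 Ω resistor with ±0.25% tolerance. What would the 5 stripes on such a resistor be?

44600000 Ω = 446 × 10^5.
4 → yellow
4 → yellow
6 → blue
Multiplier 10^5 → green.
±0.25% tolerance → blue.

yellow, yellow, blue, green, blue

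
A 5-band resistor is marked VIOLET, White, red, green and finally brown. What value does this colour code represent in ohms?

79200000 Ω

Violet → 7 (first significant figure)
White → 9 (second significant figure)
Red → 2 (third significant figure)
Green → ×10^5 multiplier
792 × 100000 = 79200000 Ω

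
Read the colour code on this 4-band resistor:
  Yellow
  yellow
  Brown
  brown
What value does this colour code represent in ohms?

440 Ω

Yellow → 4 (first significant figure)
Yellow → 4 (second significant figure)
Brown → ×10 multiplier
44 × 10 = 440 Ω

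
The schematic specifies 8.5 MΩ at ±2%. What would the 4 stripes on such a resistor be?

8500000 Ω = 85 × 10^5.
8 → grey
5 → green
Multiplier 10^5 → green.
±2% tolerance → red.

grey, green, green, red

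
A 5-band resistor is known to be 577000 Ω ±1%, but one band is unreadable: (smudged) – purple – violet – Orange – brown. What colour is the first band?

green

577000 Ω = 577 × 10^3.
The first band gives digit 5 of the significand, and 5 is green.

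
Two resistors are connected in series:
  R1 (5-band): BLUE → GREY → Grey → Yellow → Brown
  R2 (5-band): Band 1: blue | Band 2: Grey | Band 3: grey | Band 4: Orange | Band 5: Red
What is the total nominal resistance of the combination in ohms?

R1: blue, grey, grey → 688; yellow ×10^4 → 6880000 Ω.
R2: blue, grey, grey → 688; orange ×10^3 → 688000 Ω.
Series: 6880000 + 688000 = 7568000 Ω.

7568000 Ω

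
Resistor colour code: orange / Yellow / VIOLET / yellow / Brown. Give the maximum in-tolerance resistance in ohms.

3504700 Ω

Orange → 3 (first significant figure)
Yellow → 4 (second significant figure)
Violet → 7 (third significant figure)
Yellow → ×10^4 multiplier
Brown → ±1% tolerance
347 × 10000 = 3470000 Ω
Maximum = 3470000 × (1 + 1/100) = 3504700 Ω.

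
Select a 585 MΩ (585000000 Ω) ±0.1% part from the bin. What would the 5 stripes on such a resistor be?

585000000 Ω = 585 × 10^6.
5 → green
8 → grey
5 → green
Multiplier 10^6 → blue.
±0.1% tolerance → violet.

green, grey, green, blue, violet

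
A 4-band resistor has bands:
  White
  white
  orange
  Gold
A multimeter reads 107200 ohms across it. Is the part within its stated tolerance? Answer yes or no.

no

White → 9 (first significant figure)
White → 9 (second significant figure)
Orange → ×10^3 multiplier
Gold → ±5% tolerance
99 × 1000 = 99000 Ω
Allowed range: 94050 Ω to 103950 Ω.
107200 ohms lies outside that range.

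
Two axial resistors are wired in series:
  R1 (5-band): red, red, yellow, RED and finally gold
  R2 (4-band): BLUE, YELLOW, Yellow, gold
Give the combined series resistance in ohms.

662400 Ω

R1: red, red, yellow → 224; red ×10^2 → 22400 Ω.
R2: blue, yellow → 64; yellow ×10^4 → 640000 Ω.
Series: 22400 + 640000 = 662400 Ω.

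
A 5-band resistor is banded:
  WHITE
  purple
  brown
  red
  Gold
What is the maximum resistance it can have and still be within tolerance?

101955 Ω

White → 9 (first significant figure)
Violet → 7 (second significant figure)
Brown → 1 (third significant figure)
Red → ×10^2 multiplier
Gold → ±5% tolerance
971 × 100 = 97100 Ω
Maximum = 97100 × (1 + 5/100) = 101955 Ω.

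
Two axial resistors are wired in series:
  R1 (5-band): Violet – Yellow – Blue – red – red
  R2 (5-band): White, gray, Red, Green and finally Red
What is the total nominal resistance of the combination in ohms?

98274600 Ω

R1: violet, yellow, blue → 746; red ×10^2 → 74600 Ω.
R2: white, grey, red → 982; green ×10^5 → 98200000 Ω.
Series: 74600 + 98200000 = 98274600 Ω.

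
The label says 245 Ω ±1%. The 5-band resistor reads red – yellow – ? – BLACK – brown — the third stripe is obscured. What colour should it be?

245 Ω = 245 × 10^0.
The third band gives digit 5 of the significand, and 5 is green.

green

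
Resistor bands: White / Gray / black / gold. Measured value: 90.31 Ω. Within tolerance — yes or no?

no

White → 9 (first significant figure)
Grey → 8 (second significant figure)
Black → ×1 multiplier
Gold → ±5% tolerance
98 × 1 = 98 Ω
Allowed range: 93.1 Ω to 102.9 Ω.
90.31 Ω lies outside that range.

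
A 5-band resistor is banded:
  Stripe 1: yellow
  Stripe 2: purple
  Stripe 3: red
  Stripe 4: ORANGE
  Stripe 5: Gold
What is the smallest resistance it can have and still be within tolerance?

Yellow → 4 (first significant figure)
Violet → 7 (second significant figure)
Red → 2 (third significant figure)
Orange → ×10^3 multiplier
Gold → ±5% tolerance
472 × 1000 = 472000 Ω
Smallest = 472000 × (1 − 5/100) = 448400 Ω.

448400 Ω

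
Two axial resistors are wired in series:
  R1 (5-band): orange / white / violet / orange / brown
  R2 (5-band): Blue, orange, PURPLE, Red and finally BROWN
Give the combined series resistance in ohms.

R1: orange, white, violet → 397; orange ×10^3 → 397000 Ω.
R2: blue, orange, violet → 637; red ×10^2 → 63700 Ω.
Series: 397000 + 63700 = 460700 Ω.

460700 Ω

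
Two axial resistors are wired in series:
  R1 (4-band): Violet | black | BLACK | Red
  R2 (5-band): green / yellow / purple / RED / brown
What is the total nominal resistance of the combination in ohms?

54770 Ω

R1: violet, black → 70; black ×1 → 70 Ω.
R2: green, yellow, violet → 547; red ×10^2 → 54700 Ω.
Series: 70 + 54700 = 54770 Ω.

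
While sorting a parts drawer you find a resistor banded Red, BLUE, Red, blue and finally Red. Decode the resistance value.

Red → 2 (first significant figure)
Blue → 6 (second significant figure)
Red → 2 (third significant figure)
Blue → ×10^6 multiplier
262 × 1000000 = 262000000 Ω

262000000 Ω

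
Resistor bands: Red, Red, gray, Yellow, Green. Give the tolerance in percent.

The last band, green, is the tolerance band.
Green corresponds to ±0.5%.

±0.5%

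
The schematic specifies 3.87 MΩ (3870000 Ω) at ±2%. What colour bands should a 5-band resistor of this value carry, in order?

3870000 Ω = 387 × 10^4.
3 → orange
8 → grey
7 → violet
Multiplier 10^4 → yellow.
±2% tolerance → red.

orange, grey, violet, yellow, red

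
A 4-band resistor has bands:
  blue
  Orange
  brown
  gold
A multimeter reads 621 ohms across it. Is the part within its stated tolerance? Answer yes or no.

Blue → 6 (first significant figure)
Orange → 3 (second significant figure)
Brown → ×10 multiplier
Gold → ±5% tolerance
63 × 10 = 630 Ω
Allowed range: 598.5 Ω to 661.5 Ω.
621 ohms lies inside that range.

yes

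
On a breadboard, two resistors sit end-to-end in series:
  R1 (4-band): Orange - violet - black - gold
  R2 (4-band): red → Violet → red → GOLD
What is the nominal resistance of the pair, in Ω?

R1: orange, violet → 37; black ×1 → 37 Ω.
R2: red, violet → 27; red ×10^2 → 2700 Ω.
Series: 37 + 2700 = 2737 Ω.

2737 Ω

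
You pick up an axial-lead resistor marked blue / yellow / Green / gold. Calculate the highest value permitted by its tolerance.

6720000 Ω

Blue → 6 (first significant figure)
Yellow → 4 (second significant figure)
Green → ×10^5 multiplier
Gold → ±5% tolerance
64 × 100000 = 6400000 Ω
Highest = 6400000 × (1 + 5/100) = 6720000 Ω.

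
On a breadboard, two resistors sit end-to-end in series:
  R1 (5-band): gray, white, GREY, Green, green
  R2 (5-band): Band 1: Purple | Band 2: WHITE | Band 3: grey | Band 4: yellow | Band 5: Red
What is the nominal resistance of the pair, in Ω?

R1: grey, white, grey → 898; green ×10^5 → 89800000 Ω.
R2: violet, white, grey → 798; yellow ×10^4 → 7980000 Ω.
Series: 89800000 + 7980000 = 97780000 Ω.

97780000 Ω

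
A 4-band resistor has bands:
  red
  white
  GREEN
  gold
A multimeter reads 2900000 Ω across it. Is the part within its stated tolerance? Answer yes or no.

Red → 2 (first significant figure)
White → 9 (second significant figure)
Green → ×10^5 multiplier
Gold → ±5% tolerance
29 × 100000 = 2900000 Ω
Allowed range: 2755000 Ω to 3045000 Ω.
2900000 Ω lies inside that range.

yes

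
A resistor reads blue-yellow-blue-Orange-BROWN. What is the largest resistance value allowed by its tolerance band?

Blue → 6 (first significant figure)
Yellow → 4 (second significant figure)
Blue → 6 (third significant figure)
Orange → ×10^3 multiplier
Brown → ±1% tolerance
646 × 1000 = 646000 Ω
Largest = 646000 × (1 + 1/100) = 652460 Ω.

652460 Ω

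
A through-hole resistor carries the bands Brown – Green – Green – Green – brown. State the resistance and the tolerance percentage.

15500000 Ω ±1%

Brown → 1 (first significant figure)
Green → 5 (second significant figure)
Green → 5 (third significant figure)
Green → ×10^5 multiplier
Brown → ±1% tolerance
155 × 100000 = 15500000 Ω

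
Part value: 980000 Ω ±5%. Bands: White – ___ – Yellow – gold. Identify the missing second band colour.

980000 Ω = 98 × 10^4.
The second band gives digit 8 of the significand, and 8 is grey.

grey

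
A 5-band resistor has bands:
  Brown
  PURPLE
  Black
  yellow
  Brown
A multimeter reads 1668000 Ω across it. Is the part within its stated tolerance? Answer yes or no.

no

Brown → 1 (first significant figure)
Violet → 7 (second significant figure)
Black → 0 (third significant figure)
Yellow → ×10^4 multiplier
Brown → ±1% tolerance
170 × 10000 = 1700000 Ω
Allowed range: 1683000 Ω to 1717000 Ω.
1668000 Ω lies outside that range.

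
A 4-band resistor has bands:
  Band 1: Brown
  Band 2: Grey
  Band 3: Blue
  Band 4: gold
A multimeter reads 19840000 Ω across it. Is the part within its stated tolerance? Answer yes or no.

no

Brown → 1 (first significant figure)
Grey → 8 (second significant figure)
Blue → ×10^6 multiplier
Gold → ±5% tolerance
18 × 1000000 = 18000000 Ω
Allowed range: 17100000 Ω to 18900000 Ω.
19840000 Ω lies outside that range.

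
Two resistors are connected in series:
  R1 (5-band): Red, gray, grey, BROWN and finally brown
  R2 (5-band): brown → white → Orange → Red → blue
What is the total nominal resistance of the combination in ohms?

R1: red, grey, grey → 288; brown ×10 → 2880 Ω.
R2: brown, white, orange → 193; red ×10^2 → 19300 Ω.
Series: 2880 + 19300 = 22180 Ω.

22180 Ω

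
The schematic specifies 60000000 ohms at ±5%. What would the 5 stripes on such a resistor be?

60000000 Ω = 600 × 10^5.
6 → blue
0 → black
0 → black
Multiplier 10^5 → green.
±5% tolerance → gold.

blue, black, black, green, gold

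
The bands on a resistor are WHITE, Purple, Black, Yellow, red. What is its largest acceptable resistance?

White → 9 (first significant figure)
Violet → 7 (second significant figure)
Black → 0 (third significant figure)
Yellow → ×10^4 multiplier
Red → ±2% tolerance
970 × 10000 = 9700000 Ω
Largest = 9700000 × (1 + 2/100) = 9894000 Ω.

9894000 Ω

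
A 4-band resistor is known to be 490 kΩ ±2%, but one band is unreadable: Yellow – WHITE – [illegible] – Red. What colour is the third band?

yellow

490000 Ω = 49 × 10^4.
The third band is the multiplier, 10^4, which is yellow.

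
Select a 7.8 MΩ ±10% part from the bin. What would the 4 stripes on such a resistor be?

violet, grey, green, silver

7800000 Ω = 78 × 10^5.
7 → violet
8 → grey
Multiplier 10^5 → green.
±10% tolerance → silver.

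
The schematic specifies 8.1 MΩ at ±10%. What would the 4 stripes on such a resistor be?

8100000 Ω = 81 × 10^5.
8 → grey
1 → brown
Multiplier 10^5 → green.
±10% tolerance → silver.

grey, brown, green, silver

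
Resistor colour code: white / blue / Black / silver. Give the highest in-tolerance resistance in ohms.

105.6 Ω

White → 9 (first significant figure)
Blue → 6 (second significant figure)
Black → ×1 multiplier
Silver → ±10% tolerance
96 × 1 = 96 Ω
Highest = 96 × (1 + 10/100) = 105.6 Ω.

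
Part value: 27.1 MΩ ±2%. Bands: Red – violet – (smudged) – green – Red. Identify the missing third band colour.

27100000 Ω = 271 × 10^5.
The third band gives digit 1 of the significand, and 1 is brown.

brown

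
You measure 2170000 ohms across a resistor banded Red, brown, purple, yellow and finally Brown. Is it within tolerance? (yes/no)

Red → 2 (first significant figure)
Brown → 1 (second significant figure)
Violet → 7 (third significant figure)
Yellow → ×10^4 multiplier
Brown → ±1% tolerance
217 × 10000 = 2170000 Ω
Allowed range: 2148300 Ω to 2191700 Ω.
2170000 ohms lies inside that range.

yes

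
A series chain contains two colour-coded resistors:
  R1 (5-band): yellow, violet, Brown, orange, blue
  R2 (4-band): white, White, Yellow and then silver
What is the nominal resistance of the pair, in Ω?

1461000 Ω

R1: yellow, violet, brown → 471; orange ×10^3 → 471000 Ω.
R2: white, white → 99; yellow ×10^4 → 990000 Ω.
Series: 471000 + 990000 = 1461000 Ω.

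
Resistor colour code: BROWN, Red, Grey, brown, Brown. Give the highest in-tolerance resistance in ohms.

Brown → 1 (first significant figure)
Red → 2 (second significant figure)
Grey → 8 (third significant figure)
Brown → ×10 multiplier
Brown → ±1% tolerance
128 × 10 = 1280 Ω
Highest = 1280 × (1 + 1/100) = 1292.8 Ω.

1292.8 Ω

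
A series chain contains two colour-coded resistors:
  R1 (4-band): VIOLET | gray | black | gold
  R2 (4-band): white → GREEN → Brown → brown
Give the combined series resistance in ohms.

1028 Ω

R1: violet, grey → 78; black ×1 → 78 Ω.
R2: white, green → 95; brown ×10 → 950 Ω.
Series: 78 + 950 = 1028 Ω.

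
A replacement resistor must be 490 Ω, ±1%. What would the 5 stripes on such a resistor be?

yellow, white, black, black, brown

490 Ω = 490 × 10^0.
4 → yellow
9 → white
0 → black
Multiplier 10^0 → black.
±1% tolerance → brown.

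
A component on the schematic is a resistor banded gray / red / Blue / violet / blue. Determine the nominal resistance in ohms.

8260000000 Ω

Grey → 8 (first significant figure)
Red → 2 (second significant figure)
Blue → 6 (third significant figure)
Violet → ×10^7 multiplier
826 × 10000000 = 8260000000 Ω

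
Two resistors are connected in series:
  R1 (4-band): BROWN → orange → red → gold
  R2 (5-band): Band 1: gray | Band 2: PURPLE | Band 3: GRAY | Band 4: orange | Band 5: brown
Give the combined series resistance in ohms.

879300 Ω

R1: brown, orange → 13; red ×10^2 → 1300 Ω.
R2: grey, violet, grey → 878; orange ×10^3 → 878000 Ω.
Series: 1300 + 878000 = 879300 Ω.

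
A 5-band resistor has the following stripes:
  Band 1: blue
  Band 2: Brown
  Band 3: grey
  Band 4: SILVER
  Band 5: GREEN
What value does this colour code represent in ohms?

Blue → 6 (first significant figure)
Brown → 1 (second significant figure)
Grey → 8 (third significant figure)
Silver → ×0.01 multiplier
618 × 0.01 = 6.18 Ω

6.18 Ω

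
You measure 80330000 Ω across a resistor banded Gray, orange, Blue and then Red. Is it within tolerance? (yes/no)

Grey → 8 (first significant figure)
Orange → 3 (second significant figure)
Blue → ×10^6 multiplier
Red → ±2% tolerance
83 × 1000000 = 83000000 Ω
Allowed range: 81340000 Ω to 84660000 Ω.
80330000 Ω lies outside that range.

no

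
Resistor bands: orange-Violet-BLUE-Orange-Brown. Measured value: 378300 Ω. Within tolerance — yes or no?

Orange → 3 (first significant figure)
Violet → 7 (second significant figure)
Blue → 6 (third significant figure)
Orange → ×10^3 multiplier
Brown → ±1% tolerance
376 × 1000 = 376000 Ω
Allowed range: 372240 Ω to 379760 Ω.
378300 Ω lies inside that range.

yes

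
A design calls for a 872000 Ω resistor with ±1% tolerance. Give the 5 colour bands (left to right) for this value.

grey, violet, red, orange, brown

872000 Ω = 872 × 10^3.
8 → grey
7 → violet
2 → red
Multiplier 10^3 → orange.
±1% tolerance → brown.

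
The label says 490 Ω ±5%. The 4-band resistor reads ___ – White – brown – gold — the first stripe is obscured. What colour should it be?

490 Ω = 49 × 10^1.
The first band gives digit 4 of the significand, and 4 is yellow.

yellow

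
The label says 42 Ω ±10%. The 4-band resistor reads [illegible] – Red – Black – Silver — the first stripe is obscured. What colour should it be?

yellow

42 Ω = 42 × 10^0.
The first band gives digit 4 of the significand, and 4 is yellow.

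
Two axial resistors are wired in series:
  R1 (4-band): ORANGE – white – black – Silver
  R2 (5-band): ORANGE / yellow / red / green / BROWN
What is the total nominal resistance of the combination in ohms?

34200039 Ω

R1: orange, white → 39; black ×1 → 39 Ω.
R2: orange, yellow, red → 342; green ×10^5 → 34200000 Ω.
Series: 39 + 34200000 = 34200039 Ω.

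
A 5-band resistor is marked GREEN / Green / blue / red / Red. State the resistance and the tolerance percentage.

Green → 5 (first significant figure)
Green → 5 (second significant figure)
Blue → 6 (third significant figure)
Red → ×10^2 multiplier
Red → ±2% tolerance
556 × 100 = 55600 Ω

55600 Ω ±2%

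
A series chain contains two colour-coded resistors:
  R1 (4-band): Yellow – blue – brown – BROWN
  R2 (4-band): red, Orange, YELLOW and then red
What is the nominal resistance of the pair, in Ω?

R1: yellow, blue → 46; brown ×10 → 460 Ω.
R2: red, orange → 23; yellow ×10^4 → 230000 Ω.
Series: 460 + 230000 = 230460 Ω.

230460 Ω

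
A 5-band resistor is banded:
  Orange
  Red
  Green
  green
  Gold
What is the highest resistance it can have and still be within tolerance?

34125000 Ω

Orange → 3 (first significant figure)
Red → 2 (second significant figure)
Green → 5 (third significant figure)
Green → ×10^5 multiplier
Gold → ±5% tolerance
325 × 100000 = 32500000 Ω
Highest = 32500000 × (1 + 5/100) = 34125000 Ω.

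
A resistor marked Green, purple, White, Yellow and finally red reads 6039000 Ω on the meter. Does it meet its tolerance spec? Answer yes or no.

Green → 5 (first significant figure)
Violet → 7 (second significant figure)
White → 9 (third significant figure)
Yellow → ×10^4 multiplier
Red → ±2% tolerance
579 × 10000 = 5790000 Ω
Allowed range: 5674200 Ω to 5905800 Ω.
6039000 Ω lies outside that range.

no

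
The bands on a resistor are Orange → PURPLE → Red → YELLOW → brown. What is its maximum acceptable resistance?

3757200 Ω

Orange → 3 (first significant figure)
Violet → 7 (second significant figure)
Red → 2 (third significant figure)
Yellow → ×10^4 multiplier
Brown → ±1% tolerance
372 × 10000 = 3720000 Ω
Maximum = 3720000 × (1 + 1/100) = 3757200 Ω.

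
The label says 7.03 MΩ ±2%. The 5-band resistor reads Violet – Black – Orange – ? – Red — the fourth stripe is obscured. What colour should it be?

yellow

7030000 Ω = 703 × 10^4.
The fourth band is the multiplier, 10^4, which is yellow.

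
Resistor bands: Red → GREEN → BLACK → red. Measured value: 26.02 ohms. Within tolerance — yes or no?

no

Red → 2 (first significant figure)
Green → 5 (second significant figure)
Black → ×1 multiplier
Red → ±2% tolerance
25 × 1 = 25 Ω
Allowed range: 24.5 Ω to 25.5 Ω.
26.02 ohms lies outside that range.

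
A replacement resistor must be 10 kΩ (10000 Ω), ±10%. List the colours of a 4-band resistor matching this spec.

10000 Ω = 10 × 10^3.
1 → brown
0 → black
Multiplier 10^3 → orange.
±10% tolerance → silver.

brown, black, orange, silver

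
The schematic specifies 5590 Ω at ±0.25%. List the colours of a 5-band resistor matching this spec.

5590 Ω = 559 × 10^1.
5 → green
5 → green
9 → white
Multiplier 10^1 → brown.
±0.25% tolerance → blue.

green, green, white, brown, blue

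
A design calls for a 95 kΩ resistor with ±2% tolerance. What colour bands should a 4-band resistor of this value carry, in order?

95000 Ω = 95 × 10^3.
9 → white
5 → green
Multiplier 10^3 → orange.
±2% tolerance → red.

white, green, orange, red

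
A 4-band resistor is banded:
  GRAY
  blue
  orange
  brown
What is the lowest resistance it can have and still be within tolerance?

85140 Ω

Grey → 8 (first significant figure)
Blue → 6 (second significant figure)
Orange → ×10^3 multiplier
Brown → ±1% tolerance
86 × 1000 = 86000 Ω
Lowest = 86000 × (1 − 1/100) = 85140 Ω.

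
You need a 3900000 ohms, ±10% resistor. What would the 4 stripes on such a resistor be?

orange, white, green, silver

3900000 Ω = 39 × 10^5.
3 → orange
9 → white
Multiplier 10^5 → green.
±10% tolerance → silver.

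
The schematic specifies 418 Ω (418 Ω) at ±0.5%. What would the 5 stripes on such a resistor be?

yellow, brown, grey, black, green

418 Ω = 418 × 10^0.
4 → yellow
1 → brown
8 → grey
Multiplier 10^0 → black.
±0.5% tolerance → green.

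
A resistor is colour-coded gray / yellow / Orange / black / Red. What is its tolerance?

The last band, red, is the tolerance band.
Red corresponds to ±2%.

±2%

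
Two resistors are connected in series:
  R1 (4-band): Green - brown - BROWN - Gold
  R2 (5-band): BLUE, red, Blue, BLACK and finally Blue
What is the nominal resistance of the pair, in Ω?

1136 Ω

R1: green, brown → 51; brown ×10 → 510 Ω.
R2: blue, red, blue → 626; black ×1 → 626 Ω.
Series: 510 + 626 = 1136 Ω.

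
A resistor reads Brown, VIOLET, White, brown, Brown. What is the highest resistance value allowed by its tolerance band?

Brown → 1 (first significant figure)
Violet → 7 (second significant figure)
White → 9 (third significant figure)
Brown → ×10 multiplier
Brown → ±1% tolerance
179 × 10 = 1790 Ω
Highest = 1790 × (1 + 1/100) = 1807.9 Ω.

1807.9 Ω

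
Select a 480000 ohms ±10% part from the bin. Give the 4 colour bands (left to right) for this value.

yellow, grey, yellow, silver

480000 Ω = 48 × 10^4.
4 → yellow
8 → grey
Multiplier 10^4 → yellow.
±10% tolerance → silver.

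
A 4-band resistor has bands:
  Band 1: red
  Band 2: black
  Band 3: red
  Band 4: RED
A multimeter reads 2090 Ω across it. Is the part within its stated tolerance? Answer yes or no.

Red → 2 (first significant figure)
Black → 0 (second significant figure)
Red → ×10^2 multiplier
Red → ±2% tolerance
20 × 100 = 2000 Ω
Allowed range: 1960 Ω to 2040 Ω.
2090 Ω lies outside that range.

no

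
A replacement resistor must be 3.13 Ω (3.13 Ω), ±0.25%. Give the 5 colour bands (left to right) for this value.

3.13 Ω = 313 × 10^-2.
3 → orange
1 → brown
3 → orange
Multiplier 10^-2 → silver.
±0.25% tolerance → blue.

orange, brown, orange, silver, blue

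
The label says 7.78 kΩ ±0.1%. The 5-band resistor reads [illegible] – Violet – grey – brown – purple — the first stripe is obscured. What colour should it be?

7780 Ω = 778 × 10^1.
The first band gives digit 7 of the significand, and 7 is violet.

violet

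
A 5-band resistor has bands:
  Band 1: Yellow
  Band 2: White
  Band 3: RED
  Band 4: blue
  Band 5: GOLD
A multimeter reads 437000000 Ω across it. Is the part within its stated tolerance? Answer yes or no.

no

Yellow → 4 (first significant figure)
White → 9 (second significant figure)
Red → 2 (third significant figure)
Blue → ×10^6 multiplier
Gold → ±5% tolerance
492 × 1000000 = 492000000 Ω
Allowed range: 467400000 Ω to 516600000 Ω.
437000000 Ω lies outside that range.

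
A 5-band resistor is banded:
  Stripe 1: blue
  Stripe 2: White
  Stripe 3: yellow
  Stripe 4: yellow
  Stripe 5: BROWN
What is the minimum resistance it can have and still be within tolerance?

Blue → 6 (first significant figure)
White → 9 (second significant figure)
Yellow → 4 (third significant figure)
Yellow → ×10^4 multiplier
Brown → ±1% tolerance
694 × 10000 = 6940000 Ω
Minimum = 6940000 × (1 − 1/100) = 6870600 Ω.

6870600 Ω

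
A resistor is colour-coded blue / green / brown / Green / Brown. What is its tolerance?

The last band, brown, is the tolerance band.
Brown corresponds to ±1%.

±1%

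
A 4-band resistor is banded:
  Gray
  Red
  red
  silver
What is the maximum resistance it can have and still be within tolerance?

Grey → 8 (first significant figure)
Red → 2 (second significant figure)
Red → ×10^2 multiplier
Silver → ±10% tolerance
82 × 100 = 8200 Ω
Maximum = 8200 × (1 + 10/100) = 9020 Ω.

9020 Ω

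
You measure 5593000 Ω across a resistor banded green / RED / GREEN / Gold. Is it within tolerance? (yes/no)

no

Green → 5 (first significant figure)
Red → 2 (second significant figure)
Green → ×10^5 multiplier
Gold → ±5% tolerance
52 × 100000 = 5200000 Ω
Allowed range: 4940000 Ω to 5460000 Ω.
5593000 Ω lies outside that range.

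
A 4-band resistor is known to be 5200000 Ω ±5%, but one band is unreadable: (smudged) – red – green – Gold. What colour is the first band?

5200000 Ω = 52 × 10^5.
The first band gives digit 5 of the significand, and 5 is green.

green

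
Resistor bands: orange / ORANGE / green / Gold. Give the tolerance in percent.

The last band, gold, is the tolerance band.
Gold corresponds to ±5%.

±5%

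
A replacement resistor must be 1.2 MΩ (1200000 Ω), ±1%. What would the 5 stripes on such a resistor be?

1200000 Ω = 120 × 10^4.
1 → brown
2 → red
0 → black
Multiplier 10^4 → yellow.
±1% tolerance → brown.

brown, red, black, yellow, brown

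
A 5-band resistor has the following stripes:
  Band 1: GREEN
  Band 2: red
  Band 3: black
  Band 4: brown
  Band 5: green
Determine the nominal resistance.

Green → 5 (first significant figure)
Red → 2 (second significant figure)
Black → 0 (third significant figure)
Brown → ×10 multiplier
520 × 10 = 5200 Ω

5200 Ω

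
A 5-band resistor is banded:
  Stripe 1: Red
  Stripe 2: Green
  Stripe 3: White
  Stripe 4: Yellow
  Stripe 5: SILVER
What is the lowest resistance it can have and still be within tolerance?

Red → 2 (first significant figure)
Green → 5 (second significant figure)
White → 9 (third significant figure)
Yellow → ×10^4 multiplier
Silver → ±10% tolerance
259 × 10000 = 2590000 Ω
Lowest = 2590000 × (1 − 10/100) = 2331000 Ω.

2331000 Ω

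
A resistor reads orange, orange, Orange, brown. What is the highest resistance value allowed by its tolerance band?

33330 Ω

Orange → 3 (first significant figure)
Orange → 3 (second significant figure)
Orange → ×10^3 multiplier
Brown → ±1% tolerance
33 × 1000 = 33000 Ω
Highest = 33000 × (1 + 1/100) = 33330 Ω.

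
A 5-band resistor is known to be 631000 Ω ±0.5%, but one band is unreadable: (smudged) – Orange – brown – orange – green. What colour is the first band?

blue

631000 Ω = 631 × 10^3.
The first band gives digit 6 of the significand, and 6 is blue.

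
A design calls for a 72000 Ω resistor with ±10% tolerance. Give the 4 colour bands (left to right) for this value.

72000 Ω = 72 × 10^3.
7 → violet
2 → red
Multiplier 10^3 → orange.
±10% tolerance → silver.

violet, red, orange, silver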